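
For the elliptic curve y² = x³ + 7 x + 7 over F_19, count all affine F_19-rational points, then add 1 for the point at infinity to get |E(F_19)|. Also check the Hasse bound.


Affine points = {(0, 8), (0, 11), (3, 6), (3, 13), (4, 2), (4, 17), (7, 0), (8, 9), (8, 10), (9, 1), (9, 18), (11, 3), (11, 16), (16, 4), (16, 15), (17, 2), (17, 17)}; affine count = 17; |E(F_19)| = 18.

Discriminant check: Δ ∝ 4a³ + 27b² = 4·7³ + 27·7² = 4·343 + 27·49 ≡ 16 (mod 19). Nonzero ⇒ E is nonsingular.
For each x ∈ F_19, compute rhs = x³ + 7·x + 7 mod 19, then count y ∈ F_19 with y² ≡ rhs.
  x = 0: rhs = 7, matching y values: 8, 11 (2 points).
  x = 1: rhs = 15, matching y values: none (0 points).
  x = 2: rhs = 10, matching y values: none (0 points).
  x = 3: rhs = 17, matching y values: 6, 13 (2 points).
  x = 4: rhs = 4, matching y values: 2, 17 (2 points).
  x = 5: rhs = 15, matching y values: none (0 points).
  x = 6: rhs = 18, matching y values: none (0 points).
  x = 7: rhs = 0, matching y values: 0 (1 points).
  x = 8: rhs = 5, matching y values: 9, 10 (2 points).
  x = 9: rhs = 1, matching y values: 1, 18 (2 points).
  x = 10: rhs = 13, matching y values: none (0 points).
  x = 11: rhs = 9, matching y values: 3, 16 (2 points).
  x = 12: rhs = 14, matching y values: none (0 points).
  x = 13: rhs = 15, matching y values: none (0 points).
  x = 14: rhs = 18, matching y values: none (0 points).
  x = 15: rhs = 10, matching y values: none (0 points).
  x = 16: rhs = 16, matching y values: 4, 15 (2 points).
  x = 17: rhs = 4, matching y values: 2, 17 (2 points).
  x = 18: rhs = 18, matching y values: none (0 points).
Total affine count: 17.
Full point count |E(F_19)| = 17 + 1 = 18.
Hasse bound: |18 − (19+1)| = |-2| = 2 ≤ 2√19 ≈ 8.7178 ✓.


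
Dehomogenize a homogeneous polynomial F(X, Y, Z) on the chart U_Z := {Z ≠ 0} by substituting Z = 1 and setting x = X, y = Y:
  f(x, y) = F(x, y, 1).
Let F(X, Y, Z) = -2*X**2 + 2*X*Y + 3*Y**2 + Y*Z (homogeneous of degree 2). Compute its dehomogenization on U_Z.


f(x, y) = -2*x**2 + 2*x*y + 3*y**2 + y

On U_Z we set Z = 1. Each monomial c·X^i·Y^j·Z^k in F becomes c·x^i·y^j·1^k = c·x^i·y^j.
Substituting Z = 1: F(X, Y, 1) = -2*x**2 + 2*x*y + 3*y**2 + y.
Note: deg(f) ≤ deg(F) = 2; strict inequality happens when F is divisible by Z (lost terms).


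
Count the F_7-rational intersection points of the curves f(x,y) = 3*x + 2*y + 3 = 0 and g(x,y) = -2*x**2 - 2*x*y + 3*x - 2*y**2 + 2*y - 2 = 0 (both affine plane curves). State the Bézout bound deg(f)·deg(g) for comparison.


Common zeros: {(6, 0)}; count = 1; Bézout bound = 2.

deg(f) = 1, deg(g) = 2, so Bézout bound = 2.
Scan x ∈ F_7. For each x, list the y ∈ F_7 with f(x, y) ≡ 0 and those with g(x, y) ≡ 0 (mod 7); the common zeros in that column are the intersection.
  x = 0: f ≡ 0 at y ∈ {2}; g ≡ 0 at y ∈ {3, 5}; common: ∅.
  x = 1: f ≡ 0 at y ∈ {4}; g ≡ 0 at y ∈ ∅; common: ∅.
  x = 2: f ≡ 0 at y ∈ {6}; g ≡ 0 at y ∈ {3}; common: ∅.
  x = 3: f ≡ 0 at y ∈ {1}; g ≡ 0 at y ∈ ∅; common: ∅.
  x = 4: f ≡ 0 at y ∈ {3}; g ≡ 0 at y ∈ {2}; common: ∅.
  x = 5: f ≡ 0 at y ∈ {5}; g ≡ 0 at y ∈ ∅; common: ∅.
  x = 6: f ≡ 0 at y ∈ {0}; g ≡ 0 at y ∈ {0, 2}; common: {0}.
Collecting: common zeros = {(6, 0)}, so the count is 1.
Comparison with the Bézout bound: 1 ≤ 2 = deg(f)·deg(g), as expected for curves with no common component (the affine F_7-count falls short of the bound because intersections may lie at infinity, over extension fields, or carry multiplicity).


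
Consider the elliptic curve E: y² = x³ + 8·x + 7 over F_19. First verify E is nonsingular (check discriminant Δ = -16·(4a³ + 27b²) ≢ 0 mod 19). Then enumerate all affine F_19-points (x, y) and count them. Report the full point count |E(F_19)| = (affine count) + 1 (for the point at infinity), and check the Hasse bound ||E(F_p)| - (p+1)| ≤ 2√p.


Affine points = {(0, 8), (0, 11), (1, 4), (1, 15), (3, 1), (3, 18), (5, 1), (5, 18), (6, 9), (6, 10), (7, 8), (7, 11), (10, 2), (10, 17), (11, 1), (11, 18), (12, 8), (12, 11), (13, 3), (13, 16), (15, 5), (15, 14), (18, 6), (18, 13)}; affine count = 24; |E(F_19)| = 25.

Discriminant check: Δ ∝ 4a³ + 27b² = 4·8³ + 27·7² = 4·512 + 27·49 ≡ 8 (mod 19). Nonzero ⇒ E is nonsingular.
For each x ∈ F_19, compute rhs = x³ + 8·x + 7 mod 19, then count y ∈ F_19 with y² ≡ rhs.
  x = 0: rhs = 7, matching y values: 8, 11 (2 points).
  x = 1: rhs = 16, matching y values: 4, 15 (2 points).
  x = 2: rhs = 12, matching y values: none (0 points).
  x = 3: rhs = 1, matching y values: 1, 18 (2 points).
  x = 4: rhs = 8, matching y values: none (0 points).
  x = 5: rhs = 1, matching y values: 1, 18 (2 points).
  x = 6: rhs = 5, matching y values: 9, 10 (2 points).
  x = 7: rhs = 7, matching y values: 8, 11 (2 points).
  x = 8: rhs = 13, matching y values: none (0 points).
  x = 9: rhs = 10, matching y values: none (0 points).
  x = 10: rhs = 4, matching y values: 2, 17 (2 points).
  x = 11: rhs = 1, matching y values: 1, 18 (2 points).
  x = 12: rhs = 7, matching y values: 8, 11 (2 points).
  x = 13: rhs = 9, matching y values: 3, 16 (2 points).
  x = 14: rhs = 13, matching y values: none (0 points).
  x = 15: rhs = 6, matching y values: 5, 14 (2 points).
  x = 16: rhs = 13, matching y values: none (0 points).
  x = 17: rhs = 2, matching y values: none (0 points).
  x = 18: rhs = 17, matching y values: 6, 13 (2 points).
Total affine count: 24.
Full point count |E(F_19)| = 24 + 1 = 25.
Hasse bound: |25 − (19+1)| = |5| = 5 ≤ 2√19 ≈ 8.7178 ✓.


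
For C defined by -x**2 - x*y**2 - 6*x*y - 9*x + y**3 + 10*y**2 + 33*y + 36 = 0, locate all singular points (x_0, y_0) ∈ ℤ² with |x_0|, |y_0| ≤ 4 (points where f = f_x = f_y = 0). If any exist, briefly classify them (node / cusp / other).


Singular points: {(0, -3)}; classification: node.

Compute partial derivatives:
  f_x = -2*x - y**2 - 6*y - 9.
  f_y = -2*x*y - 6*x + 3*y**2 + 20*y + 33.
Scan x_0 ∈ {−4, ..., 4}. For each x_0, f_y(x_0, y) is a polynomial in y; find its integer roots y ∈ {−4, ..., 4}, then test f_x and f at those candidates.
  x = -4: f_y(-4, y) = 3*y**2 + 28*y + 57; vanishes at y ∈ {-3}. (-4, -3): f_x = 8 ≠ 0.
  x = -3: f_y(-3, y) = 3*y**2 + 26*y + 51; vanishes at y ∈ {-3}. (-3, -3): f_x = 6 ≠ 0.
  x = -2: f_y(-2, y) = 3*y**2 + 24*y + 45; vanishes at y ∈ {-3}. (-2, -3): f_x = 4 ≠ 0.
  x = -1: f_y(-1, y) = 3*y**2 + 22*y + 39; vanishes at y ∈ {-3}. (-1, -3): f_x = 2 ≠ 0.
  x = 0: f_y(0, y) = 3*y**2 + 20*y + 33; vanishes at y ∈ {-3}. (0, -3): f_x = 0, f = 0 — SINGULAR.
  x = 1: f_y(1, y) = 3*y**2 + 18*y + 27; vanishes at y ∈ {-3}. (1, -3): f_x = -2 ≠ 0.
  x = 2: f_y(2, y) = 3*y**2 + 16*y + 21; vanishes at y ∈ {-3}. (2, -3): f_x = -4 ≠ 0.
  x = 3: f_y(3, y) = 3*y**2 + 14*y + 15; vanishes at y ∈ {-3}. (3, -3): f_x = -6 ≠ 0.
  x = 4: f_y(4, y) = 3*y**2 + 12*y + 9; vanishes at y ∈ {-3, -1}. (4, -3): f_x = -8 ≠ 0; (4, -1): f_x = -12 ≠ 0.
Only singular point on the grid: (0, -3).
Classify: substitute x = 0 + u, y = -3 + v and expand: f = -u**2 - u*v**2 + v**3 + v**2.
No constant or linear terms (consistent with a singular point). Quadratic part: -u**2 + v**2. Cubic part: -u*v**2 + v**3.
The quadratic part v**2 - u**2 = (v − u)(v + u) splits into two distinct linear factors, so there are two distinct tangent lines y − -3 = ±(x − 0) — this is a node (ordinary double point).
Classification: node.


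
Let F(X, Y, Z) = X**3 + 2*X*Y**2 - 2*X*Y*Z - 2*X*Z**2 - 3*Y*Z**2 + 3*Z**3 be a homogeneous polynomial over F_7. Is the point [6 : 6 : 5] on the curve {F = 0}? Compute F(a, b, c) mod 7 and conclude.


F(6,6,5) ≡ 4 (mod 7); P is NOT on the curve.

Evaluate F(6, 6, 5) term-by-term (mod 7).
  X**3 ↦ 1·216·1·1 = 216
  2*X*Y**2 ↦ 2·6·36·1 = 432
  -2*X*Y*Z ↦ -2·6·6·5 = -360
  -2*X*Z**2 ↦ -2·6·1·25 = -300
  -3*Y*Z**2 ↦ -3·1·6·25 = -450
  3*Z**3 ↦ 3·1·1·125 = 375
Sum: F(6, 6, 5) = (216) + (432) + (-360) + (-300) + (-450) + (375) = -87.
Reducing mod 7: -87 ≡ 4 (mod 7).
Since F(a, b, c) ≡ 4 ≠ 0 (mod 7), P does NOT lie on the curve.


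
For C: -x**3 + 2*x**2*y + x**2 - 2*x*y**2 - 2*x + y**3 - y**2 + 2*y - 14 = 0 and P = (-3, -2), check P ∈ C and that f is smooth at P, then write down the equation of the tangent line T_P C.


Tangent line at P: -19*x + 12*y - 33 = 0.

Step 1: f(-3, -2) = 0, so P lies on C.
Step 2: partial derivatives
  f_x(x, y) = -3*x**2 + 4*x*y + 2*x - 2*y**2 - 2, f_y(x, y) = 2*x**2 - 4*x*y + 3*y**2 - 2*y + 2.
  f_x(P) = -19, f_y(P) = 12 (gradient nonzero, so P is smooth).
Step 3: tangent line at P: -19·(x − -3) + 12·(y − -2) = 0.
Expanding: -19*x + 12*y - 33 = 0.


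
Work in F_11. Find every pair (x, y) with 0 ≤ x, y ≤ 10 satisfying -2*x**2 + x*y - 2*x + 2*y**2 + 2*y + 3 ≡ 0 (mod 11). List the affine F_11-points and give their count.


Affine F_11-points: {(2, 10)}; count = 1.

For each of the 121 pairs (x, y) ∈ F_11², evaluate f(x, y) mod 11. Record the zeros.
  x = 0: [0↦3, 1↦7, 2↦4, 3↦5, 4↦10, 5↦8, 6↦10, 7↦5, 8↦4, 9↦7, 10↦3]  zeros at y ∈ ∅
  x = 1: [0↦10, 1↦4, 2↦2, 3↦4, 4↦10, 5↦9, 6↦1, 7↦8, 8↦8, 9↦1, 10↦9]  zeros at y ∈ ∅
  x = 2: [0↦2, 1↦8, 2↦7, 3↦10, 4↦6, 5↦6, 6↦10, 7↦7, 8↦8, 9↦2, 10↦0]  zeros at y ∈ {10}
  x = 3: [0↦1, 1↦8, 2↦8, 3↦1, 4↦9, 5↦10, 6↦4, 7↦2, 8↦4, 9↦10, 10↦9]  zeros at y ∈ ∅
  x = 4: [0↦7, 1↦4, 2↦5, 3↦10, 4↦8, 5↦10, 6↦5, 7↦4, 8↦7, 9↦3, 10↦3]  zeros at y ∈ ∅
  x = 5: [0↦9, 1↦7, 2↦9, 3↦4, 4↦3, 5↦6, 6↦2, 7↦2, 8↦6, 9↦3, 10↦4]  zeros at y ∈ ∅
  x = 6: [0↦7, 1↦6, 2↦9, 3↦5, 4↦5, 5↦9, 6↦6, 7↦7, 8↦1, 9↦10, 10↦1]  zeros at y ∈ ∅
  x = 7: [0↦1, 1↦1, 2↦5, 3↦2, 4↦3, 5↦8, 6↦6, 7↦8, 8↦3, 9↦2, 10↦5]  zeros at y ∈ ∅
  x = 8: [0↦2, 1↦3, 2↦8, 3↦6, 4↦8, 5↦3, 6↦2, 7↦5, 8↦1, 9↦1, 10↦5]  zeros at y ∈ ∅
  x = 9: [0↦10, 1↦1, 2↦7, 3↦6, 4↦9, 5↦5, 6↦5, 7↦9, 8↦6, 9↦7, 10↦1]  zeros at y ∈ ∅
  x = 10: [0↦3, 1↦6, 2↦2, 3↦2, 4↦6, 5↦3, 6↦4, 7↦9, 8↦7, 9↦9, 10↦4]  zeros at y ∈ ∅
Collecting zeros: affine points = {(2, 10)}.
Total count |C(F_11)_aff| = 1.


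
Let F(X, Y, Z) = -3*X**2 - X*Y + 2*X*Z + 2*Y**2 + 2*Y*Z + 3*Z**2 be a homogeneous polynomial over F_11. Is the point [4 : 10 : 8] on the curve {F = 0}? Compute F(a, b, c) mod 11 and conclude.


F(4,10,8) ≡ 0 (mod 11); P is on the curve.

Evaluate F(4, 10, 8) term-by-term (mod 11).
  -3*X**2 ↦ -3·16·1·1 = -48
  -X*Y ↦ -1·4·10·1 = -40
  2*X*Z ↦ 2·4·1·8 = 64
  2*Y**2 ↦ 2·1·100·1 = 200
  2*Y*Z ↦ 2·1·10·8 = 160
  3*Z**2 ↦ 3·1·1·64 = 192
Sum: F(4, 10, 8) = (-48) + (-40) + (64) + (200) + (160) + (192) = 528.
Reducing mod 11: 528 ≡ 0 (mod 11).
Since F(a, b, c) ≡ 0 (mod 11), P lies on the curve.


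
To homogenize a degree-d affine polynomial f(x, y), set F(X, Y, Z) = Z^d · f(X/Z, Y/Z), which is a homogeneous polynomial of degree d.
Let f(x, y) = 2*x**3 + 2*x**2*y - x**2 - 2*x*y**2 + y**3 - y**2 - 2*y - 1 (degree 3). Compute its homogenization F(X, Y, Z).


F(X, Y, Z) = 2*X**3 + 2*X**2*Y - X**2*Z - 2*X*Y**2 + Y**3 - Y**2*Z - 2*Y*Z**2 - Z**3

deg(f) = 3.
Substitute x = X/Z, y = Y/Z into f, then multiply by Z^3.
  monomial 2·x^3·y^0 ↦ 2·X^3·Y^0·Z^0.
  monomial 2·x^2·y^1 ↦ 2·X^2·Y^1·Z^0.
  monomial -1·x^2·y^0 ↦ -1·X^2·Y^0·Z^1.
  monomial -2·x^1·y^2 ↦ -2·X^1·Y^2·Z^0.
  monomial 1·x^0·y^3 ↦ 1·X^0·Y^3·Z^0.
  monomial -1·x^0·y^2 ↦ -1·X^0·Y^2·Z^1.
  monomial -2·x^0·y^1 ↦ -2·X^0·Y^1·Z^2.
  monomial -1·x^0·y^0 ↦ -1·X^0·Y^0·Z^3.
Collecting: F(X, Y, Z) = 2*X**3 + 2*X**2*Y - X**2*Z - 2*X*Y**2 + Y**3 - Y**2*Z - 2*Y*Z**2 - Z**3.


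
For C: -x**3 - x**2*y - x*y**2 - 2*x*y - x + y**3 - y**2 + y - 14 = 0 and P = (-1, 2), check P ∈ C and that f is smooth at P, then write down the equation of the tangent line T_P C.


Tangent line at P: -8*x + 14*y - 36 = 0.

Step 1: f(-1, 2) = 0, so P lies on C.
Step 2: partial derivatives
  f_x(x, y) = -3*x**2 - 2*x*y - y**2 - 2*y - 1, f_y(x, y) = -x**2 - 2*x*y - 2*x + 3*y**2 - 2*y + 1.
  f_x(P) = -8, f_y(P) = 14 (gradient nonzero, so P is smooth).
Step 3: tangent line at P: -8·(x − -1) + 14·(y − 2) = 0.
Expanding: -8*x + 14*y - 36 = 0.


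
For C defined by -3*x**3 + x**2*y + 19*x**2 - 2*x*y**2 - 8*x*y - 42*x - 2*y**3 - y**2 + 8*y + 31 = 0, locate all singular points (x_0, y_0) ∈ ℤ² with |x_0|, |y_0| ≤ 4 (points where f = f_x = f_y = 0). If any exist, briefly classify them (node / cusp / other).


Singular points: {(2, -1)}; classification: cusp.

Compute partial derivatives:
  f_x = -9*x**2 + 2*x*y + 38*x - 2*y**2 - 8*y - 42.
  f_y = x**2 - 4*x*y - 8*x - 6*y**2 - 2*y + 8.
Scan x_0 ∈ {−4, ..., 4}. For each x_0, f_y(x_0, y) is a polynomial in y; find its integer roots y ∈ {−4, ..., 4}, then test f_x and f at those candidates.
  x = -4: f_y(-4, y) = -6*y**2 + 14*y + 56; no integer root y with |y| ≤ 4.
  x = -3: f_y(-3, y) = -6*y**2 + 10*y + 41; no integer root y with |y| ≤ 4.
  x = -2: f_y(-2, y) = -6*y**2 + 6*y + 28; no integer root y with |y| ≤ 4.
  x = -1: f_y(-1, y) = -6*y**2 + 2*y + 17; no integer root y with |y| ≤ 4.
  x = 0: f_y(0, y) = -6*y**2 - 2*y + 8; vanishes at y ∈ {1}. (0, 1): f_x = -52 ≠ 0.
  x = 1: f_y(1, y) = -6*y**2 - 6*y + 1; no integer root y with |y| ≤ 4.
  x = 2: f_y(2, y) = -6*y**2 - 10*y - 4; vanishes at y ∈ {-1}. (2, -1): f_x = 0, f = 0 — SINGULAR.
  x = 3: f_y(3, y) = -6*y**2 - 14*y - 7; no integer root y with |y| ≤ 4.
  x = 4: f_y(4, y) = -6*y**2 - 18*y - 8; no integer root y with |y| ≤ 4.
Only singular point on the grid: (2, -1).
Classify: substitute x = 2 + u, y = -1 + v and expand: f = -3*u**3 + u**2*v - 2*u*v**2 - 2*v**3 + v**2.
No constant or linear terms (consistent with a singular point). Quadratic part: v**2. Cubic part: -3*u**3 + u**2*v - 2*u*v**2 - 2*v**3.
The quadratic part v**2 is a perfect square, so there is a single (double) tangent line v = 0, i.e. y = -1. Restricting the cubic part to that line (v = 0) leaves -3*u**3 ≠ 0, so f is not divisible by v and the branch is v² ≈ 3*u**3 to lowest order — this is a cusp.
Classification: cusp.


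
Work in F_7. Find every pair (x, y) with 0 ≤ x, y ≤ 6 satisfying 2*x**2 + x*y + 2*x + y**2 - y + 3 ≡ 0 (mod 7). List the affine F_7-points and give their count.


Affine F_7-points: {(1, 0), (2, 2), (2, 4), (3, 2), (3, 3), (5, 0), (5, 3)}; count = 7.

For each of the 49 pairs (x, y) ∈ F_7², evaluate f(x, y) mod 7. Record the zeros.
  x = 0: [0↦3, 1↦3, 2↦5, 3↦2, 4↦1, 5↦2, 6↦5]  zeros at y ∈ ∅
  x = 1: [0↦0, 1↦1, 2↦4, 3↦2, 4↦2, 5↦4, 6↦1]  zeros at y ∈ {0}
  x = 2: [0↦1, 1↦3, 2↦0, 3↦6, 4↦0, 5↦3, 6↦1]  zeros at y ∈ {2, 4}
  x = 3: [0↦6, 1↦2, 2↦0, 3↦0, 4↦2, 5↦6, 6↦5]  zeros at y ∈ {2, 3}
  x = 4: [0↦1, 1↦5, 2↦4, 3↦5, 4↦1, 5↦6, 6↦6]  zeros at y ∈ ∅
  x = 5: [0↦0, 1↦5, 2↦5, 3↦0, 4↦4, 5↦3, 6↦4]  zeros at y ∈ {0, 3}
  x = 6: [0↦3, 1↦2, 2↦3, 3↦6, 4↦4, 5↦4, 6↦6]  zeros at y ∈ ∅
Collecting zeros: affine points = {(1, 0), (2, 2), (2, 4), (3, 2), (3, 3), (5, 0), (5, 3)}.
Total count |C(F_7)_aff| = 7.


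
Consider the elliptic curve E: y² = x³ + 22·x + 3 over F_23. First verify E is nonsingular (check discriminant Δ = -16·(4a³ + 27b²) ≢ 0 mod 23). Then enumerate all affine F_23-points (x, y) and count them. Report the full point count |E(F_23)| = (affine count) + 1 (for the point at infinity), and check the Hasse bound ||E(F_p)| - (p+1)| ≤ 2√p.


Affine points = {(0, 7), (0, 16), (1, 7), (1, 16), (2, 3), (2, 20), (3, 2), (3, 21), (5, 10), (5, 13), (6, 11), (6, 12), (8, 1), (8, 22), (10, 2), (10, 21), (11, 9), (11, 14), (13, 5), (13, 18), (16, 9), (16, 14), (17, 0), (19, 9), (19, 14), (20, 5), (20, 18), (22, 7), (22, 16)}; affine count = 29; |E(F_23)| = 30.

Discriminant check: Δ ∝ 4a³ + 27b² = 4·22³ + 27·3² = 4·10648 + 27·9 ≡ 9 (mod 23). Nonzero ⇒ E is nonsingular.
For each x ∈ F_23, compute rhs = x³ + 22·x + 3 mod 23, then count y ∈ F_23 with y² ≡ rhs.
  x = 0: rhs = 3, matching y values: 7, 16 (2 points).
  x = 1: rhs = 3, matching y values: 7, 16 (2 points).
  x = 2: rhs = 9, matching y values: 3, 20 (2 points).
  x = 3: rhs = 4, matching y values: 2, 21 (2 points).
  x = 4: rhs = 17, matching y values: none (0 points).
  x = 5: rhs = 8, matching y values: 10, 13 (2 points).
  x = 6: rhs = 6, matching y values: 11, 12 (2 points).
  x = 7: rhs = 17, matching y values: none (0 points).
  x = 8: rhs = 1, matching y values: 1, 22 (2 points).
  x = 9: rhs = 10, matching y values: none (0 points).
  x = 10: rhs = 4, matching y values: 2, 21 (2 points).
  x = 11: rhs = 12, matching y values: 9, 14 (2 points).
  x = 12: rhs = 17, matching y values: none (0 points).
  x = 13: rhs = 2, matching y values: 5, 18 (2 points).
  x = 14: rhs = 19, matching y values: none (0 points).
  x = 15: rhs = 5, matching y values: none (0 points).
  x = 16: rhs = 12, matching y values: 9, 14 (2 points).
  x = 17: rhs = 0, matching y values: 0 (1 points).
  x = 18: rhs = 21, matching y values: none (0 points).
  x = 19: rhs = 12, matching y values: 9, 14 (2 points).
  x = 20: rhs = 2, matching y values: 5, 18 (2 points).
  x = 21: rhs = 20, matching y values: none (0 points).
  x = 22: rhs = 3, matching y values: 7, 16 (2 points).
Total affine count: 29.
Full point count |E(F_23)| = 29 + 1 = 30.
Hasse bound: |30 − (23+1)| = |6| = 6 ≤ 2√23 ≈ 9.5917 ✓.


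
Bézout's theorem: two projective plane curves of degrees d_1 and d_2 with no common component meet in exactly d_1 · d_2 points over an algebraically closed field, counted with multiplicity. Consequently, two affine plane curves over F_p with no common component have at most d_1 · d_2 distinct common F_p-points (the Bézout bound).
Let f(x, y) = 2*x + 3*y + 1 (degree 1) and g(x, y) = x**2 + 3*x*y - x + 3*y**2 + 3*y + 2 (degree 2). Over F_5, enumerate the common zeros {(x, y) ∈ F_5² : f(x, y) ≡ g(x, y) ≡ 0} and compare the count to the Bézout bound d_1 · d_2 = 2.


Common zeros: ∅; count = 0; Bézout bound = 2.

deg(f) = 1, deg(g) = 2, so Bézout bound = 2.
Scan x ∈ F_5. For each x, list the y ∈ F_5 with f(x, y) ≡ 0 and those with g(x, y) ≡ 0 (mod 5); the common zeros in that column are the intersection.
  x = 0: f ≡ 0 at y ∈ {3}; g ≡ 0 at y ∈ {2}; common: ∅.
  x = 1: f ≡ 0 at y ∈ {4}; g ≡ 0 at y ∈ ∅; common: ∅.
  x = 2: f ≡ 0 at y ∈ {0}; g ≡ 0 at y ∈ ∅; common: ∅.
  x = 3: f ≡ 0 at y ∈ {1}; g ≡ 0 at y ∈ ∅; common: ∅.
  x = 4: f ≡ 0 at y ∈ {2}; g ≡ 0 at y ∈ ∅; common: ∅.
Collecting: common zeros = ∅, so the count is 0.
Comparison with the Bézout bound: 0 ≤ 2 = deg(f)·deg(g), as expected for curves with no common component (the affine F_5-count falls short of the bound because intersections may lie at infinity, over extension fields, or carry multiplicity).


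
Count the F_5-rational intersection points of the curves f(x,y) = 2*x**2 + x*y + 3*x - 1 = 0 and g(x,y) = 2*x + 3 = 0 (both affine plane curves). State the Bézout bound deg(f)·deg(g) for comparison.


Common zeros: {(1, 1)}; count = 1; Bézout bound = 2.

deg(f) = 2, deg(g) = 1, so Bézout bound = 2.
Scan x ∈ F_5. For each x, list the y ∈ F_5 with f(x, y) ≡ 0 and those with g(x, y) ≡ 0 (mod 5); the common zeros in that column are the intersection.
  x = 0: f ≡ 0 at y ∈ ∅; g ≡ 0 at y ∈ ∅; common: ∅.
  x = 1: f ≡ 0 at y ∈ {1}; g ≡ 0 at y ∈ {0, 1, 2, 3, 4}; common: {1}.
  x = 2: f ≡ 0 at y ∈ {1}; g ≡ 0 at y ∈ ∅; common: ∅.
  x = 3: f ≡ 0 at y ∈ {3}; g ≡ 0 at y ∈ ∅; common: ∅.
  x = 4: f ≡ 0 at y ∈ {3}; g ≡ 0 at y ∈ ∅; common: ∅.
Collecting: common zeros = {(1, 1)}, so the count is 1.
Comparison with the Bézout bound: 1 ≤ 2 = deg(f)·deg(g), as expected for curves with no common component (the affine F_5-count falls short of the bound because intersections may lie at infinity, over extension fields, or carry multiplicity).


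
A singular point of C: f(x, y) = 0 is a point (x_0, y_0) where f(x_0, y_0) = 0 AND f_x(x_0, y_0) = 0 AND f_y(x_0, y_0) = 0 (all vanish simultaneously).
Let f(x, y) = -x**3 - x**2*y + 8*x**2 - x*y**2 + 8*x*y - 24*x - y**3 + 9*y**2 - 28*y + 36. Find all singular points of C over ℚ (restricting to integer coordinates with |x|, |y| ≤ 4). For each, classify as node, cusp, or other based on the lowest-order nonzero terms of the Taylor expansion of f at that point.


Singular points: {(2, 2)}; classification: cusp.

Compute partial derivatives:
  f_x = -3*x**2 - 2*x*y + 16*x - y**2 + 8*y - 24.
  f_y = -x**2 - 2*x*y + 8*x - 3*y**2 + 18*y - 28.
Scan x_0 ∈ {−4, ..., 4}. For each x_0, f_y(x_0, y) is a polynomial in y; find its integer roots y ∈ {−4, ..., 4}, then test f_x and f at those candidates.
  x = -4: f_y(-4, y) = -3*y**2 + 26*y - 76; no integer root y with |y| ≤ 4.
  x = -3: f_y(-3, y) = -3*y**2 + 24*y - 61; no integer root y with |y| ≤ 4.
  x = -2: f_y(-2, y) = -3*y**2 + 22*y - 48; no integer root y with |y| ≤ 4.
  x = -1: f_y(-1, y) = -3*y**2 + 20*y - 37; no integer root y with |y| ≤ 4.
  x = 0: f_y(0, y) = -3*y**2 + 18*y - 28; no integer root y with |y| ≤ 4.
  x = 1: f_y(1, y) = -3*y**2 + 16*y - 21; vanishes at y ∈ {3}. (1, 3): f_x = -2 ≠ 0.
  x = 2: f_y(2, y) = -3*y**2 + 14*y - 16; vanishes at y ∈ {2}. (2, 2): f_x = 0, f = 0 — SINGULAR.
  x = 3: f_y(3, y) = -3*y**2 + 12*y - 13; no integer root y with |y| ≤ 4.
  x = 4: f_y(4, y) = -3*y**2 + 10*y - 12; no integer root y with |y| ≤ 4.
Only singular point on the grid: (2, 2).
Classify: substitute x = 2 + u, y = 2 + v and expand: f = -u**3 - u**2*v - u*v**2 - v**3 + v**2.
No constant or linear terms (consistent with a singular point). Quadratic part: v**2. Cubic part: -u**3 - u**2*v - u*v**2 - v**3.
The quadratic part v**2 is a perfect square, so there is a single (double) tangent line v = 0, i.e. y = 2. Restricting the cubic part to that line (v = 0) leaves -u**3 ≠ 0, so f is not divisible by v and the branch is v² ≈ u**3 to lowest order — this is a cusp.
Classification: cusp.


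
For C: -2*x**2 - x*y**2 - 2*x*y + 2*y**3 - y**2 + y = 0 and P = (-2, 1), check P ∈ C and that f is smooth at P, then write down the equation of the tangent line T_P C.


Tangent line at P: 5*x + 13*y - 3 = 0.

Step 1: f(-2, 1) = 0, so P lies on C.
Step 2: partial derivatives
  f_x(x, y) = -4*x - y**2 - 2*y, f_y(x, y) = -2*x*y - 2*x + 6*y**2 - 2*y + 1.
  f_x(P) = 5, f_y(P) = 13 (gradient nonzero, so P is smooth).
Step 3: tangent line at P: 5·(x − -2) + 13·(y − 1) = 0.
Expanding: 5*x + 13*y - 3 = 0.


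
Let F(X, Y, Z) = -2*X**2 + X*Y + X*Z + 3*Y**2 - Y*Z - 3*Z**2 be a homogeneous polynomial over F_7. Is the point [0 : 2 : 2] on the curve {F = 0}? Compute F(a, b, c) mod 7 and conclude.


F(0,2,2) ≡ 3 (mod 7); P is NOT on the curve.

Evaluate F(0, 2, 2) term-by-term (mod 7).
  -2*X**2 ↦ -2·0·1·1 = 0
  X*Y ↦ 1·0·2·1 = 0
  X*Z ↦ 1·0·1·2 = 0
  3*Y**2 ↦ 3·1·4·1 = 12
  -Y*Z ↦ -1·1·2·2 = -4
  -3*Z**2 ↦ -3·1·1·4 = -12
Sum: F(0, 2, 2) = (0) + (0) + (0) + (12) + (-4) + (-12) = -4.
Reducing mod 7: -4 ≡ 3 (mod 7).
Since F(a, b, c) ≡ 3 ≠ 0 (mod 7), P does NOT lie on the curve.


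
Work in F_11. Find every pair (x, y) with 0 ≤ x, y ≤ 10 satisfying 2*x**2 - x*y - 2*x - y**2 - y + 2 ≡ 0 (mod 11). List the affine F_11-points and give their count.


Affine F_11-points: {(0, 1), (0, 9), (1, 4), (1, 5), (2, 4), (6, 2), (7, 1), (7, 2), (8, 5), (8, 8)}; count = 10.

For each of the 121 pairs (x, y) ∈ F_11², evaluate f(x, y) mod 11. Record the zeros.
  x = 0: [0↦2, 1↦0, 2↦7, 3↦1, 4↦4, 5↦5, 6↦4, 7↦1, 8↦7, 9↦0, 10↦2]  zeros at y ∈ {1, 9}
  x = 1: [0↦2, 1↦10, 2↦5, 3↦9, 4↦0, 5↦0, 6↦9, 7↦5, 8↦10, 9↦2, 10↦3]  zeros at y ∈ {4, 5}
  x = 2: [0↦6, 1↦2, 2↦7, 3↦10, 4↦0, 5↦10, 6↦7, 7↦2, 8↦6, 9↦8, 10↦8]  zeros at y ∈ {4}
  x = 3: [0↦3, 1↦9, 2↦2, 3↦4, 4↦4, 5↦2, 6↦9, 7↦3, 8↦6, 9↦7, 10↦6]  zeros at y ∈ ∅
  x = 4: [0↦4, 1↦9, 2↦1, 3↦2, 4↦1, 5↦9, 6↦4, 7↦8, 8↦10, 9↦10, 10↦8]  zeros at y ∈ ∅
  x = 5: [0↦9, 1↦2, 2↦4, 3↦4, 4↦2, 5↦9, 6↦3, 7↦6, 8↦7, 9↦6, 10↦3]  zeros at y ∈ ∅
  x = 6: [0↦7, 1↦10, 2↦0, 3↦10, 4↦7, 5↦2, 6↦6, 7↦8, 8↦8, 9↦6, 10↦2]  zeros at y ∈ {2}
  x = 7: [0↦9, 1↦0, 2↦0, 3↦9, 4↦5, 5↦10, 6↦2, 7↦3, 8↦2, 9↦10, 10↦5]  zeros at y ∈ {1, 2}
  x = 8: [0↦4, 1↦5, 2↦4, 3↦1, 4↦7, 5↦0, 6↦2, 7↦2, 8↦0, 9↦7, 10↦1]  zeros at y ∈ {5, 8}
  x = 9: [0↦3, 1↦3, 2↦1, 3↦8, 4↦2, 5↦5, 6↦6, 7↦5, 8↦2, 9↦8, 10↦1]  zeros at y ∈ ∅
  x = 10: [0↦6, 1↦5, 2↦2, 3↦8, 4↦1, 5↦3, 6↦3, 7↦1, 8↦8, 9↦2, 10↦5]  zeros at y ∈ ∅
Collecting zeros: affine points = {(0, 1), (0, 9), (1, 4), (1, 5), (2, 4), (6, 2), (7, 1), (7, 2), (8, 5), (8, 8)}.
Total count |C(F_11)_aff| = 10.


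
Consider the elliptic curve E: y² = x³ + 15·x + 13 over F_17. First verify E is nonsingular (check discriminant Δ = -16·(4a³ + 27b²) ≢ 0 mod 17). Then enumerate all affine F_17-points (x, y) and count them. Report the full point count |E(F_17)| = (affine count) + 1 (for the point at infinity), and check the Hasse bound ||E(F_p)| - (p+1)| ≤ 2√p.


Affine points = {(0, 8), (0, 9), (2, 0), (3, 0), (4, 1), (4, 16), (5, 3), (5, 14), (6, 8), (6, 9), (7, 6), (7, 11), (8, 4), (8, 13), (11, 8), (11, 9), (12, 0), (13, 5), (13, 12), (14, 3), (14, 14), (15, 3), (15, 14)}; affine count = 23; |E(F_17)| = 24.

Discriminant check: Δ ∝ 4a³ + 27b² = 4·15³ + 27·13² = 4·3375 + 27·169 ≡ 9 (mod 17). Nonzero ⇒ E is nonsingular.
For each x ∈ F_17, compute rhs = x³ + 15·x + 13 mod 17, then count y ∈ F_17 with y² ≡ rhs.
  x = 0: rhs = 13, matching y values: 8, 9 (2 points).
  x = 1: rhs = 12, matching y values: none (0 points).
  x = 2: rhs = 0, matching y values: 0 (1 points).
  x = 3: rhs = 0, matching y values: 0 (1 points).
  x = 4: rhs = 1, matching y values: 1, 16 (2 points).
  x = 5: rhs = 9, matching y values: 3, 14 (2 points).
  x = 6: rhs = 13, matching y values: 8, 9 (2 points).
  x = 7: rhs = 2, matching y values: 6, 11 (2 points).
  x = 8: rhs = 16, matching y values: 4, 13 (2 points).
  x = 9: rhs = 10, matching y values: none (0 points).
  x = 10: rhs = 7, matching y values: none (0 points).
  x = 11: rhs = 13, matching y values: 8, 9 (2 points).
  x = 12: rhs = 0, matching y values: 0 (1 points).
  x = 13: rhs = 8, matching y values: 5, 12 (2 points).
  x = 14: rhs = 9, matching y values: 3, 14 (2 points).
  x = 15: rhs = 9, matching y values: 3, 14 (2 points).
  x = 16: rhs = 14, matching y values: none (0 points).
Total affine count: 23.
Full point count |E(F_17)| = 23 + 1 = 24.
Hasse bound: |24 − (17+1)| = |6| = 6 ≤ 2√17 ≈ 8.2462 ✓.


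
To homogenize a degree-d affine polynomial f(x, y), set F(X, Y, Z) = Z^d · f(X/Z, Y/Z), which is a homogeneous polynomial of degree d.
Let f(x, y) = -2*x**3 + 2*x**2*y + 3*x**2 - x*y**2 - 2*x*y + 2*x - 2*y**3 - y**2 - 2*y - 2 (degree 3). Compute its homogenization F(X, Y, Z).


F(X, Y, Z) = -2*X**3 + 2*X**2*Y + 3*X**2*Z - X*Y**2 - 2*X*Y*Z + 2*X*Z**2 - 2*Y**3 - Y**2*Z - 2*Y*Z**2 - 2*Z**3

deg(f) = 3.
Substitute x = X/Z, y = Y/Z into f, then multiply by Z^3.
  monomial -2·x^3·y^0 ↦ -2·X^3·Y^0·Z^0.
  monomial 2·x^2·y^1 ↦ 2·X^2·Y^1·Z^0.
  monomial 3·x^2·y^0 ↦ 3·X^2·Y^0·Z^1.
  monomial -1·x^1·y^2 ↦ -1·X^1·Y^2·Z^0.
  monomial -2·x^1·y^1 ↦ -2·X^1·Y^1·Z^1.
  monomial 2·x^1·y^0 ↦ 2·X^1·Y^0·Z^2.
  monomial -2·x^0·y^3 ↦ -2·X^0·Y^3·Z^0.
  monomial -1·x^0·y^2 ↦ -1·X^0·Y^2·Z^1.
  monomial -2·x^0·y^1 ↦ -2·X^0·Y^1·Z^2.
  monomial -2·x^0·y^0 ↦ -2·X^0·Y^0·Z^3.
Collecting: F(X, Y, Z) = -2*X**3 + 2*X**2*Y + 3*X**2*Z - X*Y**2 - 2*X*Y*Z + 2*X*Z**2 - 2*Y**3 - Y**2*Z - 2*Y*Z**2 - 2*Z**3.


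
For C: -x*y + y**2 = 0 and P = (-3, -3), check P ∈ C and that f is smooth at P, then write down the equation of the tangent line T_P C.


Tangent line at P: 3*x - 3*y = 0.

Step 1: f(-3, -3) = 0, so P lies on C.
Step 2: partial derivatives
  f_x(x, y) = -y, f_y(x, y) = -x + 2*y.
  f_x(P) = 3, f_y(P) = -3 (gradient nonzero, so P is smooth).
Step 3: tangent line at P: 3·(x − -3) + -3·(y − -3) = 0.
Expanding: 3*x - 3*y = 0.


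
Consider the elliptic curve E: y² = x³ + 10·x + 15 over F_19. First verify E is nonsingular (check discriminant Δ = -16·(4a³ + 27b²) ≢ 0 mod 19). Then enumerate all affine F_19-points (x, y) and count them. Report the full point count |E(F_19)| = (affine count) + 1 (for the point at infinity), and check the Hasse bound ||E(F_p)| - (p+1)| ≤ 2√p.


Affine points = {(1, 8), (1, 11), (2, 9), (2, 10), (4, 9), (4, 10), (5, 0), (6, 5), (6, 14), (9, 6), (9, 13), (12, 1), (12, 18), (13, 9), (13, 10), (14, 7), (14, 12), (15, 5), (15, 14), (17, 5), (17, 14), (18, 2), (18, 17)}; affine count = 23; |E(F_19)| = 24.

Discriminant check: Δ ∝ 4a³ + 27b² = 4·10³ + 27·15² = 4·1000 + 27·225 ≡ 5 (mod 19). Nonzero ⇒ E is nonsingular.
For each x ∈ F_19, compute rhs = x³ + 10·x + 15 mod 19, then count y ∈ F_19 with y² ≡ rhs.
  x = 0: rhs = 15, matching y values: none (0 points).
  x = 1: rhs = 7, matching y values: 8, 11 (2 points).
  x = 2: rhs = 5, matching y values: 9, 10 (2 points).
  x = 3: rhs = 15, matching y values: none (0 points).
  x = 4: rhs = 5, matching y values: 9, 10 (2 points).
  x = 5: rhs = 0, matching y values: 0 (1 points).
  x = 6: rhs = 6, matching y values: 5, 14 (2 points).
  x = 7: rhs = 10, matching y values: none (0 points).
  x = 8: rhs = 18, matching y values: none (0 points).
  x = 9: rhs = 17, matching y values: 6, 13 (2 points).
  x = 10: rhs = 13, matching y values: none (0 points).
  x = 11: rhs = 12, matching y values: none (0 points).
  x = 12: rhs = 1, matching y values: 1, 18 (2 points).
  x = 13: rhs = 5, matching y values: 9, 10 (2 points).
  x = 14: rhs = 11, matching y values: 7, 12 (2 points).
  x = 15: rhs = 6, matching y values: 5, 14 (2 points).
  x = 16: rhs = 15, matching y values: none (0 points).
  x = 17: rhs = 6, matching y values: 5, 14 (2 points).
  x = 18: rhs = 4, matching y values: 2, 17 (2 points).
Total affine count: 23.
Full point count |E(F_19)| = 23 + 1 = 24.
Hasse bound: |24 − (19+1)| = |4| = 4 ≤ 2√19 ≈ 8.7178 ✓.


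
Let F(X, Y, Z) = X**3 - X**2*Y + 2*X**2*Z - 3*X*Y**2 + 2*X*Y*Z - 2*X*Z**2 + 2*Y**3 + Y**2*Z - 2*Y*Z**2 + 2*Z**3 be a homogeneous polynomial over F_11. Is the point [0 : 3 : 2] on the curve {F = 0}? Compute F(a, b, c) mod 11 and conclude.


F(0,3,2) ≡ 9 (mod 11); P is NOT on the curve.

Evaluate F(0, 3, 2) term-by-term (mod 11).
  X**3 ↦ 1·0·1·1 = 0
  -X**2*Y ↦ -1·0·3·1 = 0
  2*X**2*Z ↦ 2·0·1·2 = 0
  -3*X*Y**2 ↦ -3·0·9·1 = 0
  2*X*Y*Z ↦ 2·0·3·2 = 0
  -2*X*Z**2 ↦ -2·0·1·4 = 0
  2*Y**3 ↦ 2·1·27·1 = 54
  Y**2*Z ↦ 1·1·9·2 = 18
  -2*Y*Z**2 ↦ -2·1·3·4 = -24
  2*Z**3 ↦ 2·1·1·8 = 16
Sum: F(0, 3, 2) = (0) + (0) + (0) + (0) + (0) + (0) + (54) + (18) + (-24) + (16) = 64.
Reducing mod 11: 64 ≡ 9 (mod 11).
Since F(a, b, c) ≡ 9 ≠ 0 (mod 11), P does NOT lie on the curve.


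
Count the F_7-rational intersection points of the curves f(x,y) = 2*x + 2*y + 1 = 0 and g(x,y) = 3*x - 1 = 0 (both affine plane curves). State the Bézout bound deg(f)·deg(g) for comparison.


Common zeros: {(5, 5)}; count = 1; Bézout bound = 1.

deg(f) = 1, deg(g) = 1, so Bézout bound = 1.
Scan x ∈ F_7. For each x, list the y ∈ F_7 with f(x, y) ≡ 0 and those with g(x, y) ≡ 0 (mod 7); the common zeros in that column are the intersection.
  x = 0: f ≡ 0 at y ∈ {3}; g ≡ 0 at y ∈ ∅; common: ∅.
  x = 1: f ≡ 0 at y ∈ {2}; g ≡ 0 at y ∈ ∅; common: ∅.
  x = 2: f ≡ 0 at y ∈ {1}; g ≡ 0 at y ∈ ∅; common: ∅.
  x = 3: f ≡ 0 at y ∈ {0}; g ≡ 0 at y ∈ ∅; common: ∅.
  x = 4: f ≡ 0 at y ∈ {6}; g ≡ 0 at y ∈ ∅; common: ∅.
  x = 5: f ≡ 0 at y ∈ {5}; g ≡ 0 at y ∈ {0, 1, 2, 3, 4, 5, 6}; common: {5}.
  x = 6: f ≡ 0 at y ∈ {4}; g ≡ 0 at y ∈ ∅; common: ∅.
Collecting: common zeros = {(5, 5)}, so the count is 1.
Comparison with the Bézout bound: 1 ≤ 1 = deg(f)·deg(g), as expected for curves with no common component (the bound is attained).


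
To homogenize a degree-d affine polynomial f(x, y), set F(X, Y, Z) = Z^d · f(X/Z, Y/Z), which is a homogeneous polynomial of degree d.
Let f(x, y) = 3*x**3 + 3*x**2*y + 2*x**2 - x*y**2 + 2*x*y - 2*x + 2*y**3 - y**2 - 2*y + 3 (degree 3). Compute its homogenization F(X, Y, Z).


F(X, Y, Z) = 3*X**3 + 3*X**2*Y + 2*X**2*Z - X*Y**2 + 2*X*Y*Z - 2*X*Z**2 + 2*Y**3 - Y**2*Z - 2*Y*Z**2 + 3*Z**3

deg(f) = 3.
Substitute x = X/Z, y = Y/Z into f, then multiply by Z^3.
  monomial 3·x^3·y^0 ↦ 3·X^3·Y^0·Z^0.
  monomial 3·x^2·y^1 ↦ 3·X^2·Y^1·Z^0.
  monomial 2·x^2·y^0 ↦ 2·X^2·Y^0·Z^1.
  monomial -1·x^1·y^2 ↦ -1·X^1·Y^2·Z^0.
  monomial 2·x^1·y^1 ↦ 2·X^1·Y^1·Z^1.
  monomial -2·x^1·y^0 ↦ -2·X^1·Y^0·Z^2.
  monomial 2·x^0·y^3 ↦ 2·X^0·Y^3·Z^0.
  monomial -1·x^0·y^2 ↦ -1·X^0·Y^2·Z^1.
  monomial -2·x^0·y^1 ↦ -2·X^0·Y^1·Z^2.
  monomial 3·x^0·y^0 ↦ 3·X^0·Y^0·Z^3.
Collecting: F(X, Y, Z) = 3*X**3 + 3*X**2*Y + 2*X**2*Z - X*Y**2 + 2*X*Y*Z - 2*X*Z**2 + 2*Y**3 - Y**2*Z - 2*Y*Z**2 + 3*Z**3.


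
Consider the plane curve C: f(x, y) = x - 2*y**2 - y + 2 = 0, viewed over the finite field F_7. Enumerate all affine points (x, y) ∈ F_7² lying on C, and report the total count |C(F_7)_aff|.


Affine F_7-points: {(1, 1), (1, 2), (4, 5), (5, 0), (5, 3), (6, 4), (6, 6)}; count = 7.

For each of the 49 pairs (x, y) ∈ F_7², evaluate f(x, y) mod 7. Record the zeros.
  x = 0: [0↦2, 1↦6, 2↦6, 3↦2, 4↦1, 5↦3, 6↦1]  zeros at y ∈ ∅
  x = 1: [0↦3, 1↦0, 2↦0, 3↦3, 4↦2, 5↦4, 6↦2]  zeros at y ∈ {1, 2}
  x = 2: [0↦4, 1↦1, 2↦1, 3↦4, 4↦3, 5↦5, 6↦3]  zeros at y ∈ ∅
  x = 3: [0↦5, 1↦2, 2↦2, 3↦5, 4↦4, 5↦6, 6↦4]  zeros at y ∈ ∅
  x = 4: [0↦6, 1↦3, 2↦3, 3↦6, 4↦5, 5↦0, 6↦5]  zeros at y ∈ {5}
  x = 5: [0↦0, 1↦4, 2↦4, 3↦0, 4↦6, 5↦1, 6↦6]  zeros at y ∈ {0, 3}
  x = 6: [0↦1, 1↦5, 2↦5, 3↦1, 4↦0, 5↦2, 6↦0]  zeros at y ∈ {4, 6}
Collecting zeros: affine points = {(1, 1), (1, 2), (4, 5), (5, 0), (5, 3), (6, 4), (6, 6)}.
Total count |C(F_7)_aff| = 7.


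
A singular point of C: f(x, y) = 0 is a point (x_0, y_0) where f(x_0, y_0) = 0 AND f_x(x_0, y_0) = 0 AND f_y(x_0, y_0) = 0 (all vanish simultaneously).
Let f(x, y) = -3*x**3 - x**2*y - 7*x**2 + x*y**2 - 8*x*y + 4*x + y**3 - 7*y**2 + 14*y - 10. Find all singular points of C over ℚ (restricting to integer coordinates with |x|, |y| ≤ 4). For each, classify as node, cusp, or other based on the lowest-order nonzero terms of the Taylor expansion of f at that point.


Singular points: {(-1, 3)}; classification: node.

Compute partial derivatives:
  f_x = -9*x**2 - 2*x*y - 14*x + y**2 - 8*y + 4.
  f_y = -x**2 + 2*x*y - 8*x + 3*y**2 - 14*y + 14.
Scan x_0 ∈ {−4, ..., 4}. For each x_0, f_y(x_0, y) is a polynomial in y; find its integer roots y ∈ {−4, ..., 4}, then test f_x and f at those candidates.
  x = -4: f_y(-4, y) = 3*y**2 - 22*y + 30; no integer root y with |y| ≤ 4.
  x = -3: f_y(-3, y) = 3*y**2 - 20*y + 29; no integer root y with |y| ≤ 4.
  x = -2: f_y(-2, y) = 3*y**2 - 18*y + 26; no integer root y with |y| ≤ 4.
  x = -1: f_y(-1, y) = 3*y**2 - 16*y + 21; vanishes at y ∈ {3}. (-1, 3): f_x = 0, f = 0 — SINGULAR.
  x = 0: f_y(0, y) = 3*y**2 - 14*y + 14; no integer root y with |y| ≤ 4.
  x = 1: f_y(1, y) = 3*y**2 - 12*y + 5; no integer root y with |y| ≤ 4.
  x = 2: f_y(2, y) = 3*y**2 - 10*y - 6; no integer root y with |y| ≤ 4.
  x = 3: f_y(3, y) = 3*y**2 - 8*y - 19; no integer root y with |y| ≤ 4.
  x = 4: f_y(4, y) = 3*y**2 - 6*y - 34; no integer root y with |y| ≤ 4.
Only singular point on the grid: (-1, 3).
Classify: substitute x = -1 + u, y = 3 + v and expand: f = -3*u**3 - u**2*v - u**2 + u*v**2 + v**3 + v**2.
No constant or linear terms (consistent with a singular point). Quadratic part: -u**2 + v**2. Cubic part: -3*u**3 - u**2*v + u*v**2 + v**3.
The quadratic part v**2 - u**2 = (v − u)(v + u) splits into two distinct linear factors, so there are two distinct tangent lines y − 3 = ±(x − -1) — this is a node (ordinary double point).
Classification: node.


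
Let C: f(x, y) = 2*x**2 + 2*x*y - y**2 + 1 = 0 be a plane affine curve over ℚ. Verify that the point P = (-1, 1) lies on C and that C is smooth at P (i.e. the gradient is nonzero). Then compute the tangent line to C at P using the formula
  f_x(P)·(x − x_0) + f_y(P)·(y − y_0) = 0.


Tangent line at P: -2*x - 4*y + 2 = 0.

Step 1: f(-1, 1) = 0, so P lies on C.
Step 2: partial derivatives
  f_x(x, y) = 4*x + 2*y, f_y(x, y) = 2*x - 2*y.
  f_x(P) = -2, f_y(P) = -4 (gradient nonzero, so P is smooth).
Step 3: tangent line at P: -2·(x − -1) + -4·(y − 1) = 0.
Expanding: -2*x - 4*y + 2 = 0.


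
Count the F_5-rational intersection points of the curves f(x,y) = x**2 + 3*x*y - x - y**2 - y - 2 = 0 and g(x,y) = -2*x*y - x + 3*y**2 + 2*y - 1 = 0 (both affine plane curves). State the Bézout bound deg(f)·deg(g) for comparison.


Common zeros: {(1, 3), (4, 0)}; count = 2; Bézout bound = 4.

deg(f) = 2, deg(g) = 2, so Bézout bound = 4.
Scan x ∈ F_5. For each x, list the y ∈ F_5 with f(x, y) ≡ 0 and those with g(x, y) ≡ 0 (mod 5); the common zeros in that column are the intersection.
  x = 0: f ≡ 0 at y ∈ ∅; g ≡ 0 at y ∈ {2, 4}; common: ∅.
  x = 1: f ≡ 0 at y ∈ {3, 4}; g ≡ 0 at y ∈ {2, 3}; common: {3}.
  x = 2: f ≡ 0 at y ∈ {0}; g ≡ 0 at y ∈ {2}; common: ∅.
  x = 3: f ≡ 0 at y ∈ {4}; g ≡ 0 at y ∈ {1, 2}; common: ∅.
  x = 4: f ≡ 0 at y ∈ {0, 1}; g ≡ 0 at y ∈ {0, 2}; common: {0}.
Collecting: common zeros = {(1, 3), (4, 0)}, so the count is 2.
Comparison with the Bézout bound: 2 ≤ 4 = deg(f)·deg(g), as expected for curves with no common component (the affine F_5-count falls short of the bound because intersections may lie at infinity, over extension fields, or carry multiplicity).


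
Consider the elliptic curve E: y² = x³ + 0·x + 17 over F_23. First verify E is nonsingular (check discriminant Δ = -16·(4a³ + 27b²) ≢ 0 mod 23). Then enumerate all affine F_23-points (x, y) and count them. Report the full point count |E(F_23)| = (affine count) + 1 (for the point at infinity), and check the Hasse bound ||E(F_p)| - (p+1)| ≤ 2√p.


Affine points = {(1, 8), (1, 15), (2, 5), (2, 18), (4, 9), (4, 14), (5, 2), (5, 21), (6, 7), (6, 16), (8, 0), (13, 11), (13, 12), (14, 1), (14, 22), (17, 10), (17, 13), (20, 6), (20, 17), (21, 3), (21, 20), (22, 4), (22, 19)}; affine count = 23; |E(F_23)| = 24.

Discriminant check: Δ ∝ 4a³ + 27b² = 4·0³ + 27·17² = 4·0 + 27·289 ≡ 6 (mod 23). Nonzero ⇒ E is nonsingular.
For each x ∈ F_23, compute rhs = x³ + 0·x + 17 mod 23, then count y ∈ F_23 with y² ≡ rhs.
  x = 0: rhs = 17, matching y values: none (0 points).
  x = 1: rhs = 18, matching y values: 8, 15 (2 points).
  x = 2: rhs = 2, matching y values: 5, 18 (2 points).
  x = 3: rhs = 21, matching y values: none (0 points).
  x = 4: rhs = 12, matching y values: 9, 14 (2 points).
  x = 5: rhs = 4, matching y values: 2, 21 (2 points).
  x = 6: rhs = 3, matching y values: 7, 16 (2 points).
  x = 7: rhs = 15, matching y values: none (0 points).
  x = 8: rhs = 0, matching y values: 0 (1 points).
  x = 9: rhs = 10, matching y values: none (0 points).
  x = 10: rhs = 5, matching y values: none (0 points).
  x = 11: rhs = 14, matching y values: none (0 points).
  x = 12: rhs = 20, matching y values: none (0 points).
  x = 13: rhs = 6, matching y values: 11, 12 (2 points).
  x = 14: rhs = 1, matching y values: 1, 22 (2 points).
  x = 15: rhs = 11, matching y values: none (0 points).
  x = 16: rhs = 19, matching y values: none (0 points).
  x = 17: rhs = 8, matching y values: 10, 13 (2 points).
  x = 18: rhs = 7, matching y values: none (0 points).
  x = 19: rhs = 22, matching y values: none (0 points).
  x = 20: rhs = 13, matching y values: 6, 17 (2 points).
  x = 21: rhs = 9, matching y values: 3, 20 (2 points).
  x = 22: rhs = 16, matching y values: 4, 19 (2 points).
Total affine count: 23.
Full point count |E(F_23)| = 23 + 1 = 24.
Hasse bound: |24 − (23+1)| = |0| = 0 ≤ 2√23 ≈ 9.5917 ✓.
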